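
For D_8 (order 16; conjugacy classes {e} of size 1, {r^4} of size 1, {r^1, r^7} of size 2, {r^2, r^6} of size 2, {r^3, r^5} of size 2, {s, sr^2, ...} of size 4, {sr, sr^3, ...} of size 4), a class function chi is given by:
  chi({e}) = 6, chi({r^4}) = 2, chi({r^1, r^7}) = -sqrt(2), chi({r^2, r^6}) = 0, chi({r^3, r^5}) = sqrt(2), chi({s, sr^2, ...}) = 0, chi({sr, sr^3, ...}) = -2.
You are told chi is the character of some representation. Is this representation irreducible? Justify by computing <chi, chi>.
Not irreducible (reducible): <chi, chi> = 4 > 1.

Argument: <chi, chi> = (1/|G|) sum_C |C| * |chi(C)|^2 = (1/16)[1*|6|^2 + 1*|2|^2 + 2*|-sqrt(2)|^2 + 2*|0|^2 + 2*|sqrt(2)|^2 + 4*|0|^2 + 4*|-2|^2]
  = (1/16)[(36) + (4) + (4) + (0) + (4) + (0) + (16)] = 64/16 = 4.
A character is irreducible iff <chi, chi> = 1, so this representation is reducible.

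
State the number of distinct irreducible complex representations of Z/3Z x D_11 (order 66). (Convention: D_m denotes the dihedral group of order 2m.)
21

Explanation: The number of irreducible complex representations of a finite group equals its number of conjugacy classes. For a direct product, #classes(G x H) = #classes(G) * #classes(H). Z/3Z has 3 classes (abelian), D_11 has 7 classes, so 3 * 7 = 21, so Z/3Z x D_11 (order 66) has exactly 21 irreducible complex representations.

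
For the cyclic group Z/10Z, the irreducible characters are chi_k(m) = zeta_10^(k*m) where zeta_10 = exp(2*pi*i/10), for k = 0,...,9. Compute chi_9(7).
chi_9(7) = zeta_10^63 = exp(3*I*pi/5)

Reasoning: chi_9(7) = zeta_10^(9*7) = zeta_10^63. Since zeta_10^10 = 1, this equals zeta_10^3 = exp(2*pi*i*3/10) = exp(3*I*pi/5).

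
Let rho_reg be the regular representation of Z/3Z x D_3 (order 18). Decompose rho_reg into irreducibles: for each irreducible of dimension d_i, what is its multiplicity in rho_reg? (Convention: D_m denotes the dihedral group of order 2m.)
Each irreducible V_i of dimension d_i appears with multiplicity d_i, i.e. rho_reg = (direct sum over all irreducibles V_i) d_i V_i. The irreducible dimensions for Z/3Z x D_3 are 1, 1, 1, 1, 1, 1, 2, 2, 2: 6 irreducibles of dimension 1, each with multiplicity 1; 3 irreducibles of dimension 2, each with multiplicity 2. Total dimension 6*1*1 + 3*2*2 = 18 = |G|.

Why: General theorem: in the regular representation of a finite group G, each irreducible appears with multiplicity equal to its dimension. Check: dim(rho_reg) = sum d_i^2 = 1 + 1 + 1 + 1 + 1 + 1 + 4 + 4 + 4 = 18 = |G|.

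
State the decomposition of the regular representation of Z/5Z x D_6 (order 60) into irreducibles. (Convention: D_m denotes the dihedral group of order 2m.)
Each irreducible V_i of dimension d_i appears with multiplicity d_i, i.e. rho_reg = (direct sum over all irreducibles V_i) d_i V_i. The irreducible dimensions for Z/5Z x D_6 are 1, 1, 1, 1, 1, 1, 1, 1, 1, 1, 1, 1, 1, 1, 1, 1, 1, 1, 1, 1, 2, 2, 2, 2, 2, 2, 2, 2, 2, 2: 20 irreducibles of dimension 1, each with multiplicity 1; 10 irreducibles of dimension 2, each with multiplicity 2. Total dimension 20*1*1 + 10*2*2 = 60 = |G|.

General theorem: in the regular representation of a finite group G, each irreducible appears with multiplicity equal to its dimension. Check: dim(rho_reg) = sum d_i^2 = 1 + 1 + 1 + 1 + 1 + 1 + 1 + 1 + 1 + 1 + 1 + 1 + 1 + 1 + 1 + 1 + 1 + 1 + 1 + 1 + 4 + 4 + 4 + 4 + 4 + 4 + 4 + 4 + 4 + 4 = 60 = |G|.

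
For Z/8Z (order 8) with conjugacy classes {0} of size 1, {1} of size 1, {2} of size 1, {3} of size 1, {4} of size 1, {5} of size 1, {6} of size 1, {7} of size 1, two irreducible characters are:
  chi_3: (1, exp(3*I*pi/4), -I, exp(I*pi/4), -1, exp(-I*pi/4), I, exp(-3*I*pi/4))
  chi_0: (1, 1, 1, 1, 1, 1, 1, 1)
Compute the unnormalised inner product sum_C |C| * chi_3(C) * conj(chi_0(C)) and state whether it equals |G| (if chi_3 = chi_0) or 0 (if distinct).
Sum = 0; so <chi_3, chi_0> = 0 (distinct irreducibles are orthogonal).

Argument: Compute term by term over conjugacy classes (|C| * chi_3(C) * conj(chi_0(C))):
  1*(1)*conj(1) + 1*(exp(3*I*pi/4))*conj(1) + 1*(-I)*conj(1) + 1*(exp(I*pi/4))*conj(1) + 1*(-1)*conj(1) + 1*(exp(-I*pi/4))*conj(1) + 1*(I)*conj(1) + 1*(exp(-3*I*pi/4))*conj(1)
  = (1) + (exp(3*I*pi/4)) + (-I) + (exp(I*pi/4)) + (-1) + (exp(-I*pi/4)) + (I) + (exp(-3*I*pi/4))
  = 0.
(Exp terms are combined using exp(i*s)*conj(exp(i*t)) = exp(i*(s-t)), and sums of them are collapsed using the identity that for every m > 1 the m distinct m-th roots of unity sum to 0, e.g. 1 + exp(2*I*pi/3) + exp(-2*I*pi/3) = 0.)
Dividing by |G| = 8 gives 0/8 = 0, matching the row-orthogonality relation <chi_3, chi_0> = [chi_3 = chi_0].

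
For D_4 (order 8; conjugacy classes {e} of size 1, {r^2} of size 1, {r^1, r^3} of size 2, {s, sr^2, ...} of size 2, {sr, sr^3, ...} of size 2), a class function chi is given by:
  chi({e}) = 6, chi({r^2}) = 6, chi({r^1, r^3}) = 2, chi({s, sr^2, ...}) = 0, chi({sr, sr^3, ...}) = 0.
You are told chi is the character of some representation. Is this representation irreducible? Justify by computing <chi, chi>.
Not irreducible (reducible): <chi, chi> = 10 > 1.

Proof sketch: <chi, chi> = (1/|G|) sum_C |C| * |chi(C)|^2 = (1/8)[1*|6|^2 + 1*|6|^2 + 2*|2|^2 + 2*|0|^2 + 2*|0|^2]
  = (1/8)[(36) + (36) + (8) + (0) + (0)] = 80/8 = 10.
A character is irreducible iff <chi, chi> = 1, so this representation is reducible.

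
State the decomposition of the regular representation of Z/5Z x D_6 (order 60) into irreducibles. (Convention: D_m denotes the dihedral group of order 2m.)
Each irreducible V_i of dimension d_i appears with multiplicity d_i, i.e. rho_reg = (direct sum over all irreducibles V_i) d_i V_i. The irreducible dimensions for Z/5Z x D_6 are 1, 1, 1, 1, 1, 1, 1, 1, 1, 1, 1, 1, 1, 1, 1, 1, 1, 1, 1, 1, 2, 2, 2, 2, 2, 2, 2, 2, 2, 2: 20 irreducibles of dimension 1, each with multiplicity 1; 10 irreducibles of dimension 2, each with multiplicity 2. Total dimension 20*1*1 + 10*2*2 = 60 = |G|.

Proof sketch: General theorem: in the regular representation of a finite group G, each irreducible appears with multiplicity equal to its dimension. Check: dim(rho_reg) = sum d_i^2 = 1 + 1 + 1 + 1 + 1 + 1 + 1 + 1 + 1 + 1 + 1 + 1 + 1 + 1 + 1 + 1 + 1 + 1 + 1 + 1 + 4 + 4 + 4 + 4 + 4 + 4 + 4 + 4 + 4 + 4 = 60 = |G|.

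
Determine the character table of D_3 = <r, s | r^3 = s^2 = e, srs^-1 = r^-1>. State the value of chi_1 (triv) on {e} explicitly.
Conjugacy classes: {e} of size 1, {r^1, r^2} of size 2, {s, sr, ..., sr^2} of size 3.
Character table:
  irrep \ class              {e} (size 1)  {r^1, r^2} (size 2)  {s, sr, ..., sr^2} (size 3)
  chi_1 (triv)               1             1                    1                          
  chi_2 (sign: r->1, s->-1)  1             1                    -1                         
  chi_3 (2d, j=1)            2             -1                   0                          

Spot check: chi_1 (triv) on {e} = 1.

Justification: D_3 has order 2*3 = 6 with 3 conjugacy classes, hence 3 irreducibles. Sum of squared dims 1 + 1 + 4 = 6 = |G|. Linear characters come from the abelianisation; the 2-dimensional irreps have character r^k -> 2*cos(2*pi*j*k/3), reflections -> 0.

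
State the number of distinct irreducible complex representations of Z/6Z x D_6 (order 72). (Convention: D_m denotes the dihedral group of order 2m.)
36

The number of irreducible complex representations of a finite group equals its number of conjugacy classes. For a direct product, #classes(G x H) = #classes(G) * #classes(H). Z/6Z has 6 classes (abelian), D_6 has 6 classes, so 6 * 6 = 36, so Z/6Z x D_6 (order 72) has exactly 36 irreducible complex representations.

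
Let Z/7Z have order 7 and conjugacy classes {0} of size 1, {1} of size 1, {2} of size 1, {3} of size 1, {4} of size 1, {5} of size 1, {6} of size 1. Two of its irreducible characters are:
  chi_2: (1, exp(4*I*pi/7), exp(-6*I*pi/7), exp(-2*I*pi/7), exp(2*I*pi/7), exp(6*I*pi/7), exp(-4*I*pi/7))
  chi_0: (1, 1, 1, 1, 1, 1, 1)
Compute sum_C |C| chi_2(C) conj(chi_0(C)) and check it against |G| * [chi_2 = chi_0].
Sum = 0; so <chi_2, chi_0> = 0 (distinct irreducibles are orthogonal).

Reasoning: Compute term by term over conjugacy classes (|C| * chi_2(C) * conj(chi_0(C))):
  1*(1)*conj(1) + 1*(exp(4*I*pi/7))*conj(1) + 1*(exp(-6*I*pi/7))*conj(1) + 1*(exp(-2*I*pi/7))*conj(1) + 1*(exp(2*I*pi/7))*conj(1) + 1*(exp(6*I*pi/7))*conj(1) + 1*(exp(-4*I*pi/7))*conj(1)
  = (1) + (exp(4*I*pi/7)) + (exp(-6*I*pi/7)) + (exp(-2*I*pi/7)) + (exp(2*I*pi/7)) + (exp(6*I*pi/7)) + (exp(-4*I*pi/7))
  = 0.
(Exp terms are combined using exp(i*s)*conj(exp(i*t)) = exp(i*(s-t)), and sums of them are collapsed using the identity that for every m > 1 the m distinct m-th roots of unity sum to 0, e.g. 1 + exp(2*I*pi/3) + exp(-2*I*pi/3) = 0.)
Dividing by |G| = 7 gives 0/7 = 0, matching the row-orthogonality relation <chi_2, chi_0> = [chi_2 = chi_0].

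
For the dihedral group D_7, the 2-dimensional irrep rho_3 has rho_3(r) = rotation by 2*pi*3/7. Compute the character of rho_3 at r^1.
chi_{rho_3}(r^1) = 2*cos(2*pi*3*1/7) = -2*cos(pi/7)

Proof sketch: rho_3(r^1) is rotation by angle 2*pi*3*1/7, whose trace is 2*cos(2*pi*3*1/7) = -2*cos(pi/7).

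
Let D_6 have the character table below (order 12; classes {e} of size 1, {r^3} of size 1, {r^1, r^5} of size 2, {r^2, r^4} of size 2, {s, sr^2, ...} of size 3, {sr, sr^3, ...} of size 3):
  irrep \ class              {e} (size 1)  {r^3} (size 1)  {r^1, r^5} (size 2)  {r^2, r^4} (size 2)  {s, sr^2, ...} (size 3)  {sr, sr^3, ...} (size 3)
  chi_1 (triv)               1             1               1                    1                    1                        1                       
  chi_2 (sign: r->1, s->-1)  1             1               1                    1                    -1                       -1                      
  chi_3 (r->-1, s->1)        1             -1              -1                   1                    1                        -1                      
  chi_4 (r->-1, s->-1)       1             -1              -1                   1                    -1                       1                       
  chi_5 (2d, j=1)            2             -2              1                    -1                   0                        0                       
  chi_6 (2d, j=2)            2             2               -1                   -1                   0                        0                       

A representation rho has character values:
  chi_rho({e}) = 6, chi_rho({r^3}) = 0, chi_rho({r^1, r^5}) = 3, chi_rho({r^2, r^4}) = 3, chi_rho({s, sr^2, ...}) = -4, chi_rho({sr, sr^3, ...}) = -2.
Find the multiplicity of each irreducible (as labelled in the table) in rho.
Multiplicities: chi_1: 0, chi_2: 3, chi_3: 0, chi_4: 1, chi_5: 1, chi_6: 0.

Argument: Use <chi_rho, chi> = (1/|G|) sum_C |C| * chi_rho(C) * conj(chi(C)) with |G| = 12 for each irreducible chi in the table:
  <chi_rho, chi_1> = (1/12)[1*(6)*conj(1) + 1*(0)*conj(1) + 2*(3)*conj(1) + 2*(3)*conj(1) + 3*(-4)*conj(1) + 3*(-2)*conj(1)]
      = (1/12)[(6) + (0) + (6) + (6) + (-12) + (-6)] = 0/12 = 0
  <chi_rho, chi_2> = (1/12)[1*(6)*conj(1) + 1*(0)*conj(1) + 2*(3)*conj(1) + 2*(3)*conj(1) + 3*(-4)*conj(-1) + 3*(-2)*conj(-1)]
      = (1/12)[(6) + (0) + (6) + (6) + (12) + (6)] = 36/12 = 3
  <chi_rho, chi_3> = (1/12)[1*(6)*conj(1) + 1*(0)*conj(-1) + 2*(3)*conj(-1) + 2*(3)*conj(1) + 3*(-4)*conj(1) + 3*(-2)*conj(-1)]
      = (1/12)[(6) + (0) + (-6) + (6) + (-12) + (6)] = 0/12 = 0
  <chi_rho, chi_4> = (1/12)[1*(6)*conj(1) + 1*(0)*conj(-1) + 2*(3)*conj(-1) + 2*(3)*conj(1) + 3*(-4)*conj(-1) + 3*(-2)*conj(1)]
      = (1/12)[(6) + (0) + (-6) + (6) + (12) + (-6)] = 12/12 = 1
  <chi_rho, chi_5> = (1/12)[1*(6)*conj(2) + 1*(0)*conj(-2) + 2*(3)*conj(1) + 2*(3)*conj(-1) + 3*(-4)*conj(0) + 3*(-2)*conj(0)]
      = (1/12)[(12) + (0) + (6) + (-6) + (0) + (0)] = 12/12 = 1
  <chi_rho, chi_6> = (1/12)[1*(6)*conj(2) + 1*(0)*conj(2) + 2*(3)*conj(-1) + 2*(3)*conj(-1) + 3*(-4)*conj(0) + 3*(-2)*conj(0)]
      = (1/12)[(12) + (0) + (-6) + (-6) + (0) + (0)] = 0/12 = 0
Dimension check: dim(rho) = sum (mult * dim) = 0*1 + 3*1 + 0*1 + 1*1 + 1*2 + 0*2 = 6 = chi_rho(e) = 6.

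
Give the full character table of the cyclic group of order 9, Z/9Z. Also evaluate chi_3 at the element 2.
Character table of Z/9Z (irreps indexed chi_0,...,chi_8 with chi_k(m) = zeta_9^(k*m), zeta_9 = exp(2*pi*i/9)):
  irrep \ class  {0} (size 1)  {1} (size 1)    {2} (size 1)    {3} (size 1)    {4} (size 1)    {5} (size 1)    {6} (size 1)    {7} (size 1)    {8} (size 1)  
  chi_0          1             1               1               1               1               1               1               1               1             
  chi_1          1             exp(2*I*pi/9)   exp(4*I*pi/9)   exp(2*I*pi/3)   exp(8*I*pi/9)   exp(-8*I*pi/9)  exp(-2*I*pi/3)  exp(-4*I*pi/9)  exp(-2*I*pi/9)
  chi_2          1             exp(4*I*pi/9)   exp(8*I*pi/9)   exp(-2*I*pi/3)  exp(-2*I*pi/9)  exp(2*I*pi/9)   exp(2*I*pi/3)   exp(-8*I*pi/9)  exp(-4*I*pi/9)
  chi_3          1             exp(2*I*pi/3)   exp(-2*I*pi/3)  1               exp(2*I*pi/3)   exp(-2*I*pi/3)  1               exp(2*I*pi/3)   exp(-2*I*pi/3)
  chi_4          1             exp(8*I*pi/9)   exp(-2*I*pi/9)  exp(2*I*pi/3)   exp(-4*I*pi/9)  exp(4*I*pi/9)   exp(-2*I*pi/3)  exp(2*I*pi/9)   exp(-8*I*pi/9)
  chi_5          1             exp(-8*I*pi/9)  exp(2*I*pi/9)   exp(-2*I*pi/3)  exp(4*I*pi/9)   exp(-4*I*pi/9)  exp(2*I*pi/3)   exp(-2*I*pi/9)  exp(8*I*pi/9) 
  chi_6          1             exp(-2*I*pi/3)  exp(2*I*pi/3)   1               exp(-2*I*pi/3)  exp(2*I*pi/3)   1               exp(-2*I*pi/3)  exp(2*I*pi/3) 
  chi_7          1             exp(-4*I*pi/9)  exp(-8*I*pi/9)  exp(2*I*pi/3)   exp(2*I*pi/9)   exp(-2*I*pi/9)  exp(-2*I*pi/3)  exp(8*I*pi/9)   exp(4*I*pi/9) 
  chi_8          1             exp(-2*I*pi/9)  exp(-4*I*pi/9)  exp(-2*I*pi/3)  exp(-8*I*pi/9)  exp(8*I*pi/9)   exp(2*I*pi/3)   exp(4*I*pi/9)   exp(2*I*pi/9) 

Spot check: chi_3(2) = zeta_9^(3*2) = zeta_9^6 = exp(-2*I*pi/3).

Why: Z/9Z is abelian, so all 9 irreducible complex representations are 1-dimensional. They are given by chi_k(m) = zeta_9^(k*m) for k = 0,...,8. Row orthogonality: sum_m chi_k(m) conj(chi_l(m)) = 9 * [k = l].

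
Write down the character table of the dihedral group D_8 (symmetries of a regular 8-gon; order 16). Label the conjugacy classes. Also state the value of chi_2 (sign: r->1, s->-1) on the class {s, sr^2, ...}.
Conjugacy classes: {e} of size 1, {r^4} of size 1, {r^1, r^7} of size 2, {r^2, r^6} of size 2, {r^3, r^5} of size 2, {s, sr^2, ...} of size 4, {sr, sr^3, ...} of size 4.
Character table:
  irrep \ class              {e} (size 1)  {r^4} (size 1)  {r^1, r^7} (size 2)  {r^2, r^6} (size 2)  {r^3, r^5} (size 2)  {s, sr^2, ...} (size 4)  {sr, sr^3, ...} (size 4)
  chi_1 (triv)               1             1               1                    1                    1                    1                        1                       
  chi_2 (sign: r->1, s->-1)  1             1               1                    1                    1                    -1                       -1                      
  chi_3 (r->-1, s->1)        1             1               -1                   1                    -1                   1                        -1                      
  chi_4 (r->-1, s->-1)       1             1               -1                   1                    -1                   -1                       1                       
  chi_5 (2d, j=1)            2             -2              sqrt(2)              0                    -sqrt(2)             0                        0                       
  chi_6 (2d, j=2)            2             2               0                    -2                   0                    0                        0                       
  chi_7 (2d, j=3)            2             -2              -sqrt(2)             0                    sqrt(2)              0                        0                       

Spot check: chi_2 (sign: r->1, s->-1) on {s, sr^2, ...} = -1.

Why: D_8 has order 2*8 = 16 with 7 conjugacy classes, hence 7 irreducibles. Sum of squared dims 1 + 1 + 1 + 1 + 4 + 4 + 4 = 16 = |G|. Linear characters come from the abelianisation; the 2-dimensional irreps have character r^k -> 2*cos(2*pi*j*k/8), reflections -> 0.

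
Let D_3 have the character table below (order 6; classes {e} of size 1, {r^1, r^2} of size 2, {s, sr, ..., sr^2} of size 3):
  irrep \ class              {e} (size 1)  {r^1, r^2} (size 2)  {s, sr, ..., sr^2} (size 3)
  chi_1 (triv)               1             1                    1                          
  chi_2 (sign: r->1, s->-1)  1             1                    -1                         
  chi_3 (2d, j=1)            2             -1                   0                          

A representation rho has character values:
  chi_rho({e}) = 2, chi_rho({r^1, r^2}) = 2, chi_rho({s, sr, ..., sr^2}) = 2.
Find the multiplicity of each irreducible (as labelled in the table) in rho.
Multiplicities: chi_1: 2, chi_2: 0, chi_3: 0.

Explanation: Use <chi_rho, chi> = (1/|G|) sum_C |C| * chi_rho(C) * conj(chi(C)) with |G| = 6 for each irreducible chi in the table:
  <chi_rho, chi_1> = (1/6)[1*(2)*conj(1) + 2*(2)*conj(1) + 3*(2)*conj(1)]
      = (1/6)[(2) + (4) + (6)] = 12/6 = 2
  <chi_rho, chi_2> = (1/6)[1*(2)*conj(1) + 2*(2)*conj(1) + 3*(2)*conj(-1)]
      = (1/6)[(2) + (4) + (-6)] = 0/6 = 0
  <chi_rho, chi_3> = (1/6)[1*(2)*conj(2) + 2*(2)*conj(-1) + 3*(2)*conj(0)]
      = (1/6)[(4) + (-4) + (0)] = 0/6 = 0
Dimension check: dim(rho) = sum (mult * dim) = 2*1 + 0*1 + 0*2 = 2 = chi_rho(e) = 2.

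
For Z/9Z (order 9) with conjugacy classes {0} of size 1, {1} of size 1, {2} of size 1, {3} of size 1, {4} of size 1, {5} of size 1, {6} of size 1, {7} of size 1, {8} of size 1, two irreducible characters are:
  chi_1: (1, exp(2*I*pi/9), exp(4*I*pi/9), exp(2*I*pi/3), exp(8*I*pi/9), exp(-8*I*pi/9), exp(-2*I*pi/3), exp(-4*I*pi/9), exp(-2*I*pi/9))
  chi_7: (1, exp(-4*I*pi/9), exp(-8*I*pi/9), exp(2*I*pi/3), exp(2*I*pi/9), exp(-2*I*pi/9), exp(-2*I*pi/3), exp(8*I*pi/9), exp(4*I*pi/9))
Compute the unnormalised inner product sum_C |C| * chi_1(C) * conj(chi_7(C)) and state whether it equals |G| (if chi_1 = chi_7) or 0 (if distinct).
Sum = 0; so <chi_1, chi_7> = 0 (distinct irreducibles are orthogonal).

Solution. Compute term by term over conjugacy classes (|C| * chi_1(C) * conj(chi_7(C))):
  1*(1)*conj(1) + 1*(exp(2*I*pi/9))*conj(exp(-4*I*pi/9)) + 1*(exp(4*I*pi/9))*conj(exp(-8*I*pi/9)) + 1*(exp(2*I*pi/3))*conj(exp(2*I*pi/3)) + 1*(exp(8*I*pi/9))*conj(exp(2*I*pi/9)) + 1*(exp(-8*I*pi/9))*conj(exp(-2*I*pi/9)) + 1*(exp(-2*I*pi/3))*conj(exp(-2*I*pi/3)) + 1*(exp(-4*I*pi/9))*conj(exp(8*I*pi/9)) + 1*(exp(-2*I*pi/9))*conj(exp(4*I*pi/9))
  = (1) + (exp(2*I*pi/3)) + (exp(-2*I*pi/3)) + (1) + (exp(2*I*pi/3)) + (exp(-2*I*pi/3)) + (1) + (exp(2*I*pi/3)) + (exp(-2*I*pi/3))
  = 0.
(Exp terms are combined using exp(i*s)*conj(exp(i*t)) = exp(i*(s-t)), and sums of them are collapsed using the identity that for every m > 1 the m distinct m-th roots of unity sum to 0, e.g. 1 + exp(2*I*pi/3) + exp(-2*I*pi/3) = 0.)
Dividing by |G| = 9 gives 0/9 = 0, matching the row-orthogonality relation <chi_1, chi_7> = [chi_1 = chi_7].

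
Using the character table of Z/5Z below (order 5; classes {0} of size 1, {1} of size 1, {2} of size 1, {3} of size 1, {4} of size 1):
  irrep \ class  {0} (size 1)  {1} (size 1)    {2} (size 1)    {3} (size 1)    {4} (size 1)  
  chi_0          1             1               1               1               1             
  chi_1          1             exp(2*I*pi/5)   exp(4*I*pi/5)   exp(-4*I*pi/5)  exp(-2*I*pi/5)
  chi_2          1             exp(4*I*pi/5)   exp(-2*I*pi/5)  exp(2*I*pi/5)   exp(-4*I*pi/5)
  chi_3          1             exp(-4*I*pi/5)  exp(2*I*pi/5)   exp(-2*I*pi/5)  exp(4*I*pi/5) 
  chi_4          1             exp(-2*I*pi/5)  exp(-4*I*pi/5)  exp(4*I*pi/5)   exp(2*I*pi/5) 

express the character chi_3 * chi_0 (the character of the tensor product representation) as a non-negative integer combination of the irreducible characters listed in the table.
chi_3 tensor chi_0 = chi_3 (all other irreducibles have multiplicity 0).

Solution. The character of a tensor product is the pointwise product (chi_3 * chi_0)(C) = chi_3(C) * chi_0(C):
  {0}: (1)*(1), {1}: (exp(-4*I*pi/5))*(1), {2}: (exp(2*I*pi/5))*(1), {3}: (exp(-2*I*pi/5))*(1), {4}: (exp(4*I*pi/5))*(1)
so (chi_3 * chi_0) takes values
  {0} -> 1, {1} -> exp(-4*I*pi/5), {2} -> exp(2*I*pi/5), {3} -> exp(-2*I*pi/5), {4} -> exp(4*I*pi/5).
Now take the inner product of this character with each irreducible chi from the table, <chi_3*chi_0, chi> = (1/5) sum_C |C| (chi_3*chi_0)(C) conj(chi(C)):
  <chi_3*chi_0, chi_0> = (1/5)[1*(1)*conj(1) + 1*(exp(-4*I*pi/5))*conj(1) + 1*(exp(2*I*pi/5))*conj(1) + 1*(exp(-2*I*pi/5))*conj(1) + 1*(exp(4*I*pi/5))*conj(1)]
      = (1/5)[(1) + (exp(-4*I*pi/5)) + (exp(2*I*pi/5)) + (exp(-2*I*pi/5)) + (exp(4*I*pi/5))] = 0/5 = 0
  <chi_3*chi_0, chi_1> = (1/5)[1*(1)*conj(1) + 1*(exp(-4*I*pi/5))*conj(exp(2*I*pi/5)) + 1*(exp(2*I*pi/5))*conj(exp(4*I*pi/5)) + 1*(exp(-2*I*pi/5))*conj(exp(-4*I*pi/5)) + 1*(exp(4*I*pi/5))*conj(exp(-2*I*pi/5))]
      = (1/5)[(1) + (exp(4*I*pi/5)) + (exp(-2*I*pi/5)) + (exp(2*I*pi/5)) + (exp(-4*I*pi/5))] = 0/5 = 0
  <chi_3*chi_0, chi_2> = (1/5)[1*(1)*conj(1) + 1*(exp(-4*I*pi/5))*conj(exp(4*I*pi/5)) + 1*(exp(2*I*pi/5))*conj(exp(-2*I*pi/5)) + 1*(exp(-2*I*pi/5))*conj(exp(2*I*pi/5)) + 1*(exp(4*I*pi/5))*conj(exp(-4*I*pi/5))]
      = (1/5)[(1) + (exp(2*I*pi/5)) + (exp(4*I*pi/5)) + (exp(-4*I*pi/5)) + (exp(-2*I*pi/5))] = 0/5 = 0
  <chi_3*chi_0, chi_3> = (1/5)[1*(1)*conj(1) + 1*(exp(-4*I*pi/5))*conj(exp(-4*I*pi/5)) + 1*(exp(2*I*pi/5))*conj(exp(2*I*pi/5)) + 1*(exp(-2*I*pi/5))*conj(exp(-2*I*pi/5)) + 1*(exp(4*I*pi/5))*conj(exp(4*I*pi/5))]
      = (1/5)[(1) + (1) + (1) + (1) + (1)] = 5/5 = 1
  <chi_3*chi_0, chi_4> = (1/5)[1*(1)*conj(1) + 1*(exp(-4*I*pi/5))*conj(exp(-2*I*pi/5)) + 1*(exp(2*I*pi/5))*conj(exp(-4*I*pi/5)) + 1*(exp(-2*I*pi/5))*conj(exp(4*I*pi/5)) + 1*(exp(4*I*pi/5))*conj(exp(2*I*pi/5))]
      = (1/5)[(1) + (exp(-2*I*pi/5)) + (exp(-4*I*pi/5)) + (exp(4*I*pi/5)) + (exp(2*I*pi/5))] = 0/5 = 0
(Exp terms are combined using exp(i*s)*conj(exp(i*t)) = exp(i*(s-t)), and sums of them are collapsed using the identity that for every m > 1 the m distinct m-th roots of unity sum to 0, e.g. 1 + exp(2*I*pi/3) + exp(-2*I*pi/3) = 0.)
Hence the multiplicities are chi_3: 1. Dimension check: dim(chi_3)*dim(chi_0) = 1*1 = 1 and sum (mult * dim) = 1*1 = 1.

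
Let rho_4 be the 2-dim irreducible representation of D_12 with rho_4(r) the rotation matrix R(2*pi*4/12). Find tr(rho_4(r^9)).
chi_{rho_4}(r^9) = 2*cos(2*pi*4*9/12) = 2

Working: rho_4(r^9) is rotation by angle 2*pi*4*9/12, whose trace is 2*cos(2*pi*4*9/12) = 2.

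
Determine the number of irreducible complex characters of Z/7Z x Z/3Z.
21

The number of irreducible complex representations of a finite group equals its number of conjugacy classes. Z/7Z x Z/3Z is abelian of order 21, so every element is its own conjugacy class: 21 classes, so Z/7Z x Z/3Z (order 21) has exactly 21 irreducible complex representations.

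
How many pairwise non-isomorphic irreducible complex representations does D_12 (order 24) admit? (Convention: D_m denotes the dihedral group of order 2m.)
9

Proof sketch: The number of irreducible complex representations of a finite group equals its number of conjugacy classes. D_12 has 9 conjugacy classes (n/2 + 3 for n even), so D_12 (order 24) has exactly 9 irreducible complex representations.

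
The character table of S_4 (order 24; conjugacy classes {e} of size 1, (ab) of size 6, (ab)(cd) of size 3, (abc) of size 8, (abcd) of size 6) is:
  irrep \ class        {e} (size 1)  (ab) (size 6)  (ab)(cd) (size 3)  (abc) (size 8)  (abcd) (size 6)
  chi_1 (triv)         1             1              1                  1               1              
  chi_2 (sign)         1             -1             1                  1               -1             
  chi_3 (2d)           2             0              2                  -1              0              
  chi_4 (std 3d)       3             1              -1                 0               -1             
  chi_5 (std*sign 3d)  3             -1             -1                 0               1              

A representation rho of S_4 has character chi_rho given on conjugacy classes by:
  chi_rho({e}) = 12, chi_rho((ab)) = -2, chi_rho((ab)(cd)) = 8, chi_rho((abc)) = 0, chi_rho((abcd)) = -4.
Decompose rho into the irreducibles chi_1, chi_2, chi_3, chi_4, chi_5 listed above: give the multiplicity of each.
Multiplicities: chi_1: 0, chi_2: 3, chi_3: 3, chi_4: 1, chi_5: 0.

Proof sketch: Use <chi_rho, chi> = (1/|G|) sum_C |C| * chi_rho(C) * conj(chi(C)) with |G| = 24 for each irreducible chi in the table:
  <chi_rho, chi_1> = (1/24)[1*(12)*conj(1) + 6*(-2)*conj(1) + 3*(8)*conj(1) + 8*(0)*conj(1) + 6*(-4)*conj(1)]
      = (1/24)[(12) + (-12) + (24) + (0) + (-24)] = 0/24 = 0
  <chi_rho, chi_2> = (1/24)[1*(12)*conj(1) + 6*(-2)*conj(-1) + 3*(8)*conj(1) + 8*(0)*conj(1) + 6*(-4)*conj(-1)]
      = (1/24)[(12) + (12) + (24) + (0) + (24)] = 72/24 = 3
  <chi_rho, chi_3> = (1/24)[1*(12)*conj(2) + 6*(-2)*conj(0) + 3*(8)*conj(2) + 8*(0)*conj(-1) + 6*(-4)*conj(0)]
      = (1/24)[(24) + (0) + (48) + (0) + (0)] = 72/24 = 3
  <chi_rho, chi_4> = (1/24)[1*(12)*conj(3) + 6*(-2)*conj(1) + 3*(8)*conj(-1) + 8*(0)*conj(0) + 6*(-4)*conj(-1)]
      = (1/24)[(36) + (-12) + (-24) + (0) + (24)] = 24/24 = 1
  <chi_rho, chi_5> = (1/24)[1*(12)*conj(3) + 6*(-2)*conj(-1) + 3*(8)*conj(-1) + 8*(0)*conj(0) + 6*(-4)*conj(1)]
      = (1/24)[(36) + (12) + (-24) + (0) + (-24)] = 0/24 = 0
Dimension check: dim(rho) = sum (mult * dim) = 0*1 + 3*1 + 3*2 + 1*3 + 0*3 = 12 = chi_rho(e) = 12.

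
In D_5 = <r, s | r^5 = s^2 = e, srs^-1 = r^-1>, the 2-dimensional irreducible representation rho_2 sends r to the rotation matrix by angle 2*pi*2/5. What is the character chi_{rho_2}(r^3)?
chi_{rho_2}(r^3) = 2*cos(2*pi*2*3/5) = -1/2 + sqrt(5)/2

Derivation: rho_2(r^3) is rotation by angle 2*pi*2*3/5, whose trace is 2*cos(2*pi*2*3/5) = -1/2 + sqrt(5)/2.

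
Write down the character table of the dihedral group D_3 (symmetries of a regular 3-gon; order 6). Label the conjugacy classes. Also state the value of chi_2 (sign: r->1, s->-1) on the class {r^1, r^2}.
Conjugacy classes: {e} of size 1, {r^1, r^2} of size 2, {s, sr, ..., sr^2} of size 3.
Character table:
  irrep \ class              {e} (size 1)  {r^1, r^2} (size 2)  {s, sr, ..., sr^2} (size 3)
  chi_1 (triv)               1             1                    1                          
  chi_2 (sign: r->1, s->-1)  1             1                    -1                         
  chi_3 (2d, j=1)            2             -1                   0                          

Spot check: chi_2 (sign: r->1, s->-1) on {r^1, r^2} = 1.

Argument: D_3 has order 2*3 = 6 with 3 conjugacy classes, hence 3 irreducibles. Sum of squared dims 1 + 1 + 4 = 6 = |G|. Linear characters come from the abelianisation; the 2-dimensional irreps have character r^k -> 2*cos(2*pi*j*k/3), reflections -> 0.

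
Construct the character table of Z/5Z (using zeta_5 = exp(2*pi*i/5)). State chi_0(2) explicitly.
Character table of Z/5Z (irreps indexed chi_0,...,chi_4 with chi_k(m) = zeta_5^(k*m), zeta_5 = exp(2*pi*i/5)):
  irrep \ class  {0} (size 1)  {1} (size 1)    {2} (size 1)    {3} (size 1)    {4} (size 1)  
  chi_0          1             1               1               1               1             
  chi_1          1             exp(2*I*pi/5)   exp(4*I*pi/5)   exp(-4*I*pi/5)  exp(-2*I*pi/5)
  chi_2          1             exp(4*I*pi/5)   exp(-2*I*pi/5)  exp(2*I*pi/5)   exp(-4*I*pi/5)
  chi_3          1             exp(-4*I*pi/5)  exp(2*I*pi/5)   exp(-2*I*pi/5)  exp(4*I*pi/5) 
  chi_4          1             exp(-2*I*pi/5)  exp(-4*I*pi/5)  exp(4*I*pi/5)   exp(2*I*pi/5) 

Spot check: chi_0(2) = zeta_5^(0*2) = zeta_5^0 = 1.

Why: Z/5Z is abelian, so all 5 irreducible complex representations are 1-dimensional. They are given by chi_k(m) = zeta_5^(k*m) for k = 0,...,4. Row orthogonality: sum_m chi_k(m) conj(chi_l(m)) = 5 * [k = l].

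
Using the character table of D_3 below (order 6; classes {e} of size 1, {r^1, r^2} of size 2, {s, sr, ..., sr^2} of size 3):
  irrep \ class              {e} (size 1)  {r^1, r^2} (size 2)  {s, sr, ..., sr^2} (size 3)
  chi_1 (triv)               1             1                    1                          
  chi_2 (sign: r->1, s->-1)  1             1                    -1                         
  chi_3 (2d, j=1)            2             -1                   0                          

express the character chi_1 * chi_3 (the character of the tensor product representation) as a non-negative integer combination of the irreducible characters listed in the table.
chi_1 tensor chi_3 = chi_3 (all other irreducibles have multiplicity 0).

Argument: The character of a tensor product is the pointwise product (chi_1 * chi_3)(C) = chi_1(C) * chi_3(C):
  {e}: (1)*(2), {r^1, r^2}: (1)*(-1), {s, sr, ..., sr^2}: (1)*(0)
so (chi_1 * chi_3) takes values
  {e} -> 2, {r^1, r^2} -> -1, {s, sr, ..., sr^2} -> 0.
Now take the inner product of this character with each irreducible chi from the table, <chi_1*chi_3, chi> = (1/6) sum_C |C| (chi_1*chi_3)(C) conj(chi(C)):
  <chi_1*chi_3, chi_1> = (1/6)[1*(2)*conj(1) + 2*(-1)*conj(1) + 3*(0)*conj(1)]
      = (1/6)[(2) + (-2) + (0)] = 0/6 = 0
  <chi_1*chi_3, chi_2> = (1/6)[1*(2)*conj(1) + 2*(-1)*conj(1) + 3*(0)*conj(-1)]
      = (1/6)[(2) + (-2) + (0)] = 0/6 = 0
  <chi_1*chi_3, chi_3> = (1/6)[1*(2)*conj(2) + 2*(-1)*conj(-1) + 3*(0)*conj(0)]
      = (1/6)[(4) + (2) + (0)] = 6/6 = 1
Hence the multiplicities are chi_3: 1. Dimension check: dim(chi_1)*dim(chi_3) = 1*2 = 2 and sum (mult * dim) = 1*2 = 2.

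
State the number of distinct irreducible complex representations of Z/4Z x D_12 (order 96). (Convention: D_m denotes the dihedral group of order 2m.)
36

Working: The number of irreducible complex representations of a finite group equals its number of conjugacy classes. For a direct product, #classes(G x H) = #classes(G) * #classes(H). Z/4Z has 4 classes (abelian), D_12 has 9 classes, so 4 * 9 = 36, so Z/4Z x D_12 (order 96) has exactly 36 irreducible complex representations.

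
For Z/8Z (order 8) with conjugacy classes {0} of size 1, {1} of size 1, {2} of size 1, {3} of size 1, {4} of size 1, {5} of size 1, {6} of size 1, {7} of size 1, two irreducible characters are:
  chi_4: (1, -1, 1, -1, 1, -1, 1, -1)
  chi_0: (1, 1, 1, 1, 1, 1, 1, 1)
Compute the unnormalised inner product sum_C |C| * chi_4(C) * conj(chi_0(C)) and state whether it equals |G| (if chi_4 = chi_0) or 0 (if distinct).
Sum = 0; so <chi_4, chi_0> = 0 (distinct irreducibles are orthogonal).

Reasoning: Compute term by term over conjugacy classes (|C| * chi_4(C) * conj(chi_0(C))):
  1*(1)*conj(1) + 1*(-1)*conj(1) + 1*(1)*conj(1) + 1*(-1)*conj(1) + 1*(1)*conj(1) + 1*(-1)*conj(1) + 1*(1)*conj(1) + 1*(-1)*conj(1)
  = (1) + (-1) + (1) + (-1) + (1) + (-1) + (1) + (-1)
  = 0.
(Exp terms are combined using exp(i*s)*conj(exp(i*t)) = exp(i*(s-t)), and sums of them are collapsed using the identity that for every m > 1 the m distinct m-th roots of unity sum to 0, e.g. 1 + exp(2*I*pi/3) + exp(-2*I*pi/3) = 0.)
Dividing by |G| = 8 gives 0/8 = 0, matching the row-orthogonality relation <chi_4, chi_0> = [chi_4 = chi_0].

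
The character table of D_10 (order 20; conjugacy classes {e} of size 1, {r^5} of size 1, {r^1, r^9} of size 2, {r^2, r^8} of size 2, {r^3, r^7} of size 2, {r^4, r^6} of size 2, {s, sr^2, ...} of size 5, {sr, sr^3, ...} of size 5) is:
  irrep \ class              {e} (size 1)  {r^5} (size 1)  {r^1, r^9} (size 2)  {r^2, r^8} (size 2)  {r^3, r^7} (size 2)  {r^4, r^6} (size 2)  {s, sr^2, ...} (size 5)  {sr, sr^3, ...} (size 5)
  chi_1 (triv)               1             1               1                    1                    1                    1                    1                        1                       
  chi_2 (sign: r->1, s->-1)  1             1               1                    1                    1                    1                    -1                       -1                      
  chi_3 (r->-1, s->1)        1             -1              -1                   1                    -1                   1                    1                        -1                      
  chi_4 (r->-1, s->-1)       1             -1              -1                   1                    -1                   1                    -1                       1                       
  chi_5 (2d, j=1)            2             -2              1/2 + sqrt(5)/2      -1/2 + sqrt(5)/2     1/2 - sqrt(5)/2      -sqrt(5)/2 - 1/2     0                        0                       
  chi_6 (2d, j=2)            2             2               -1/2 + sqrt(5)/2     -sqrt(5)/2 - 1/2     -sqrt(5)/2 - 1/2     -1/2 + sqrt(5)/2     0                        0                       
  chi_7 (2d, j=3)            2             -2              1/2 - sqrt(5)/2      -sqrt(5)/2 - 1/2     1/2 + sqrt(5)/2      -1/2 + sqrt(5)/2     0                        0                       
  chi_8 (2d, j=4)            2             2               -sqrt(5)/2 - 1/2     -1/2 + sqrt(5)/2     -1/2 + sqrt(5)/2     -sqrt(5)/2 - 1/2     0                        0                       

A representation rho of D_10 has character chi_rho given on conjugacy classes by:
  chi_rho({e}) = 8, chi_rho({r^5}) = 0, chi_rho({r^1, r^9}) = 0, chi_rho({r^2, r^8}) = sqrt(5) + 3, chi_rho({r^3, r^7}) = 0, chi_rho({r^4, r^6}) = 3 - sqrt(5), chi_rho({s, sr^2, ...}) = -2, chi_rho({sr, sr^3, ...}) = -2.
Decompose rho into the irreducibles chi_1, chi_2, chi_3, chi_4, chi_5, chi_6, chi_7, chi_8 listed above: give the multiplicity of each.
Multiplicities: chi_1: 0, chi_2: 2, chi_3: 1, chi_4: 1, chi_5: 1, chi_6: 0, chi_7: 0, chi_8: 1.

Use <chi_rho, chi> = (1/|G|) sum_C |C| * chi_rho(C) * conj(chi(C)) with |G| = 20 for each irreducible chi in the table:
  <chi_rho, chi_1> = (1/20)[1*(8)*conj(1) + 1*(0)*conj(1) + 2*(0)*conj(1) + 2*(sqrt(5) + 3)*conj(1) + 2*(0)*conj(1) + 2*(3 - sqrt(5))*conj(1) + 5*(-2)*conj(1) + 5*(-2)*conj(1)]
      = (1/20)[(8) + (0) + (0) + (2*sqrt(5) + 6) + (0) + (6 - 2*sqrt(5)) + (-10) + (-10)] = 0/20 = 0
  <chi_rho, chi_2> = (1/20)[1*(8)*conj(1) + 1*(0)*conj(1) + 2*(0)*conj(1) + 2*(sqrt(5) + 3)*conj(1) + 2*(0)*conj(1) + 2*(3 - sqrt(5))*conj(1) + 5*(-2)*conj(-1) + 5*(-2)*conj(-1)]
      = (1/20)[(8) + (0) + (0) + (2*sqrt(5) + 6) + (0) + (6 - 2*sqrt(5)) + (10) + (10)] = 40/20 = 2
  <chi_rho, chi_3> = (1/20)[1*(8)*conj(1) + 1*(0)*conj(-1) + 2*(0)*conj(-1) + 2*(sqrt(5) + 3)*conj(1) + 2*(0)*conj(-1) + 2*(3 - sqrt(5))*conj(1) + 5*(-2)*conj(1) + 5*(-2)*conj(-1)]
      = (1/20)[(8) + (0) + (0) + (2*sqrt(5) + 6) + (0) + (6 - 2*sqrt(5)) + (-10) + (10)] = 20/20 = 1
  <chi_rho, chi_4> = (1/20)[1*(8)*conj(1) + 1*(0)*conj(-1) + 2*(0)*conj(-1) + 2*(sqrt(5) + 3)*conj(1) + 2*(0)*conj(-1) + 2*(3 - sqrt(5))*conj(1) + 5*(-2)*conj(-1) + 5*(-2)*conj(1)]
      = (1/20)[(8) + (0) + (0) + (2*sqrt(5) + 6) + (0) + (6 - 2*sqrt(5)) + (10) + (-10)] = 20/20 = 1
  <chi_rho, chi_5> = (1/20)[1*(8)*conj(2) + 1*(0)*conj(-2) + 2*(0)*conj(1/2 + sqrt(5)/2) + 2*(sqrt(5) + 3)*conj(-1/2 + sqrt(5)/2) + 2*(0)*conj(1/2 - sqrt(5)/2) + 2*(3 - sqrt(5))*conj(-sqrt(5)/2 - 1/2) + 5*(-2)*conj(0) + 5*(-2)*conj(0)]
      = (1/20)[(16) + (0) + (0) + (2 + 2*sqrt(5)) + (0) + (2 - 2*sqrt(5)) + (0) + (0)] = 20/20 = 1
  <chi_rho, chi_6> = (1/20)[1*(8)*conj(2) + 1*(0)*conj(2) + 2*(0)*conj(-1/2 + sqrt(5)/2) + 2*(sqrt(5) + 3)*conj(-sqrt(5)/2 - 1/2) + 2*(0)*conj(-sqrt(5)/2 - 1/2) + 2*(3 - sqrt(5))*conj(-1/2 + sqrt(5)/2) + 5*(-2)*conj(0) + 5*(-2)*conj(0)]
      = (1/20)[(16) + (0) + (0) + (-4*sqrt(5) - 8) + (0) + (-8 + 4*sqrt(5)) + (0) + (0)] = 0/20 = 0
  <chi_rho, chi_7> = (1/20)[1*(8)*conj(2) + 1*(0)*conj(-2) + 2*(0)*conj(1/2 - sqrt(5)/2) + 2*(sqrt(5) + 3)*conj(-sqrt(5)/2 - 1/2) + 2*(0)*conj(1/2 + sqrt(5)/2) + 2*(3 - sqrt(5))*conj(-1/2 + sqrt(5)/2) + 5*(-2)*conj(0) + 5*(-2)*conj(0)]
      = (1/20)[(16) + (0) + (0) + (-4*sqrt(5) - 8) + (0) + (-8 + 4*sqrt(5)) + (0) + (0)] = 0/20 = 0
  <chi_rho, chi_8> = (1/20)[1*(8)*conj(2) + 1*(0)*conj(2) + 2*(0)*conj(-sqrt(5)/2 - 1/2) + 2*(sqrt(5) + 3)*conj(-1/2 + sqrt(5)/2) + 2*(0)*conj(-1/2 + sqrt(5)/2) + 2*(3 - sqrt(5))*conj(-sqrt(5)/2 - 1/2) + 5*(-2)*conj(0) + 5*(-2)*conj(0)]
      = (1/20)[(16) + (0) + (0) + (2 + 2*sqrt(5)) + (0) + (2 - 2*sqrt(5)) + (0) + (0)] = 20/20 = 1
Dimension check: dim(rho) = sum (mult * dim) = 0*1 + 2*1 + 1*1 + 1*1 + 1*2 + 0*2 + 0*2 + 1*2 = 8 = chi_rho(e) = 8.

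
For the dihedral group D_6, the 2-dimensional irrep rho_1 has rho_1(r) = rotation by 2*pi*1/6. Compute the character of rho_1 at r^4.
chi_{rho_1}(r^4) = 2*cos(2*pi*1*4/6) = -1

Explanation: rho_1(r^4) is rotation by angle 2*pi*1*4/6, whose trace is 2*cos(2*pi*1*4/6) = -1.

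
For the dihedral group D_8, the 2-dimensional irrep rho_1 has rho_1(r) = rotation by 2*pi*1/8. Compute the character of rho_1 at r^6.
chi_{rho_1}(r^6) = 2*cos(2*pi*1*6/8) = 0

Reasoning: rho_1(r^6) is rotation by angle 2*pi*1*6/8, whose trace is 2*cos(2*pi*1*6/8) = 0.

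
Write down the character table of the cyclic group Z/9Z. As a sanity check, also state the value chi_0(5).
Character table of Z/9Z (irreps indexed chi_0,...,chi_8 with chi_k(m) = zeta_9^(k*m), zeta_9 = exp(2*pi*i/9)):
  irrep \ class  {0} (size 1)  {1} (size 1)    {2} (size 1)    {3} (size 1)    {4} (size 1)    {5} (size 1)    {6} (size 1)    {7} (size 1)    {8} (size 1)  
  chi_0          1             1               1               1               1               1               1               1               1             
  chi_1          1             exp(2*I*pi/9)   exp(4*I*pi/9)   exp(2*I*pi/3)   exp(8*I*pi/9)   exp(-8*I*pi/9)  exp(-2*I*pi/3)  exp(-4*I*pi/9)  exp(-2*I*pi/9)
  chi_2          1             exp(4*I*pi/9)   exp(8*I*pi/9)   exp(-2*I*pi/3)  exp(-2*I*pi/9)  exp(2*I*pi/9)   exp(2*I*pi/3)   exp(-8*I*pi/9)  exp(-4*I*pi/9)
  chi_3          1             exp(2*I*pi/3)   exp(-2*I*pi/3)  1               exp(2*I*pi/3)   exp(-2*I*pi/3)  1               exp(2*I*pi/3)   exp(-2*I*pi/3)
  chi_4          1             exp(8*I*pi/9)   exp(-2*I*pi/9)  exp(2*I*pi/3)   exp(-4*I*pi/9)  exp(4*I*pi/9)   exp(-2*I*pi/3)  exp(2*I*pi/9)   exp(-8*I*pi/9)
  chi_5          1             exp(-8*I*pi/9)  exp(2*I*pi/9)   exp(-2*I*pi/3)  exp(4*I*pi/9)   exp(-4*I*pi/9)  exp(2*I*pi/3)   exp(-2*I*pi/9)  exp(8*I*pi/9) 
  chi_6          1             exp(-2*I*pi/3)  exp(2*I*pi/3)   1               exp(-2*I*pi/3)  exp(2*I*pi/3)   1               exp(-2*I*pi/3)  exp(2*I*pi/3) 
  chi_7          1             exp(-4*I*pi/9)  exp(-8*I*pi/9)  exp(2*I*pi/3)   exp(2*I*pi/9)   exp(-2*I*pi/9)  exp(-2*I*pi/3)  exp(8*I*pi/9)   exp(4*I*pi/9) 
  chi_8          1             exp(-2*I*pi/9)  exp(-4*I*pi/9)  exp(-2*I*pi/3)  exp(-8*I*pi/9)  exp(8*I*pi/9)   exp(2*I*pi/3)   exp(4*I*pi/9)   exp(2*I*pi/9) 

Spot check: chi_0(5) = zeta_9^(0*5) = zeta_9^0 = 1.

Why: Z/9Z is abelian, so all 9 irreducible complex representations are 1-dimensional. They are given by chi_k(m) = zeta_9^(k*m) for k = 0,...,8. Row orthogonality: sum_m chi_k(m) conj(chi_l(m)) = 9 * [k = l].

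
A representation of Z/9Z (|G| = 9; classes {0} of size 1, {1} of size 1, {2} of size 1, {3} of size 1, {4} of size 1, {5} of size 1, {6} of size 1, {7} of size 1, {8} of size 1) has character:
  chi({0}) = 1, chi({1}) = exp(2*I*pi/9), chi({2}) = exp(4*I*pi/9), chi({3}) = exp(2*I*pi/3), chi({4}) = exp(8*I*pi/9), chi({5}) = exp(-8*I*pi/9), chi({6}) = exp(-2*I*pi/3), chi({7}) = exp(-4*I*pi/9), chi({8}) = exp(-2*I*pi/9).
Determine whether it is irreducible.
Irreducible: <chi, chi> = 1.

Details: <chi, chi> = (1/|G|) sum_C |C| * |chi(C)|^2 = (1/9)[1*|1|^2 + 1*|exp(2*I*pi/9)|^2 + 1*|exp(4*I*pi/9)|^2 + 1*|exp(2*I*pi/3)|^2 + 1*|exp(8*I*pi/9)|^2 + 1*|exp(-8*I*pi/9)|^2 + 1*|exp(-2*I*pi/3)|^2 + 1*|exp(-4*I*pi/9)|^2 + 1*|exp(-2*I*pi/9)|^2]
  = (1/9)[(1) + (1) + (1) + (1) + (1) + (1) + (1) + (1) + (1)] = 9/9 = 1.
(Exp terms are combined using exp(i*s)*conj(exp(i*t)) = exp(i*(s-t)), and sums of them are collapsed using the identity that for every m > 1 the m distinct m-th roots of unity sum to 0, e.g. 1 + exp(2*I*pi/3) + exp(-2*I*pi/3) = 0.)
A character is irreducible iff <chi, chi> = 1, so this representation is irreducible.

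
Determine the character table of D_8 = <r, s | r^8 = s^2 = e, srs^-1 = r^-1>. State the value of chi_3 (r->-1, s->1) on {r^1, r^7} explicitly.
Conjugacy classes: {e} of size 1, {r^4} of size 1, {r^1, r^7} of size 2, {r^2, r^6} of size 2, {r^3, r^5} of size 2, {s, sr^2, ...} of size 4, {sr, sr^3, ...} of size 4.
Character table:
  irrep \ class              {e} (size 1)  {r^4} (size 1)  {r^1, r^7} (size 2)  {r^2, r^6} (size 2)  {r^3, r^5} (size 2)  {s, sr^2, ...} (size 4)  {sr, sr^3, ...} (size 4)
  chi_1 (triv)               1             1               1                    1                    1                    1                        1                       
  chi_2 (sign: r->1, s->-1)  1             1               1                    1                    1                    -1                       -1                      
  chi_3 (r->-1, s->1)        1             1               -1                   1                    -1                   1                        -1                      
  chi_4 (r->-1, s->-1)       1             1               -1                   1                    -1                   -1                       1                       
  chi_5 (2d, j=1)            2             -2              sqrt(2)              0                    -sqrt(2)             0                        0                       
  chi_6 (2d, j=2)            2             2               0                    -2                   0                    0                        0                       
  chi_7 (2d, j=3)            2             -2              -sqrt(2)             0                    sqrt(2)              0                        0                       

Spot check: chi_3 (r->-1, s->1) on {r^1, r^7} = -1.

Solution. D_8 has order 2*8 = 16 with 7 conjugacy classes, hence 7 irreducibles. Sum of squared dims 1 + 1 + 1 + 1 + 4 + 4 + 4 = 16 = |G|. Linear characters come from the abelianisation; the 2-dimensional irreps have character r^k -> 2*cos(2*pi*j*k/8), reflections -> 0.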